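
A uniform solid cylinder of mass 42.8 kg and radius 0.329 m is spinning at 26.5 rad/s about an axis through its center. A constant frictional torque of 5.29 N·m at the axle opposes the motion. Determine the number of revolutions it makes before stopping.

≈ 24.5 revolutions

I = ½MR² = (1/2)(42.8)(0.329)² = 2.316 kg·m².
The net torque has magnitude 5.29 N·m, opposing ω.
|α| = τ/I = 5.290/2.316 = 2.284 rad/s² (deceleration).
ω² = ω₀² − 2|α|θ with ω = 0 ⇒ θ = ω₀²/(2|α|) = 153.7 rad = 24.47 rev.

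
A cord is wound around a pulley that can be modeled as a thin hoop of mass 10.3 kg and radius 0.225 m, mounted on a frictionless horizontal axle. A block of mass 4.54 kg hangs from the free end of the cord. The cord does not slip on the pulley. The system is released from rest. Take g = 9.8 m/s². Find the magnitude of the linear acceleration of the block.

a ≈ 3.00 m/s²

I = MR² = (10.3)(0.225)² = 0.5214 kg·m².
Block: mg − T = ma. Pulley: TR = Iα. No-slip: a = αR, so T = (I/R²)a = 10.30·a.
Then mg = (m + 10.30)a, so a = (4.54)(9.8)/(4.54 + 10.30) = 2.998 m/s².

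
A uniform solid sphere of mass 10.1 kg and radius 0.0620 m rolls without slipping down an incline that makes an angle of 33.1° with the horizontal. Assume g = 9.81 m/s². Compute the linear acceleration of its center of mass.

Translation along the incline: Mg sinθ − f = Ma.
Rotation about the center: fR = Iα with I = (2/5)MR². No-slip gives a = αR, so f = (I/R²)a = (2/5)M a.
Substituting: Mg sinθ = (1 + 0.4000)Ma, so a = g sinθ/(1 + 0.4000) = (9.81) sin 33.1° / 1.400 = 3.827 m/s².

a ≈ 3.83 m/s²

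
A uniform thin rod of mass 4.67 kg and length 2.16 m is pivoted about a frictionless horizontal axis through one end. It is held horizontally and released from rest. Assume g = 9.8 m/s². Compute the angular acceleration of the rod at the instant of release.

α ≈ 6.81 rad/s²

About the pivot, I = (1/3)ML² = (1/3)(4.67)(2.16)² = 7.263 kg·m².
The weight acts at the center, a distance L/2 = 1.080 m from the pivot; τ = Mg(L/2) = 49.43 N·m.
α = τ/I = 49.43/7.263 = 6.806 rad/s².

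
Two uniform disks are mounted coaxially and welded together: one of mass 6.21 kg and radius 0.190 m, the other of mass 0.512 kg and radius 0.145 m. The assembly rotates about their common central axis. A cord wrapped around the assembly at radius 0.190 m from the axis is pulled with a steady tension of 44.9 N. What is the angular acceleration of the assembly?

α ≈ 72.6 rad/s²

I = ½M₁R₁² + ½M₂R₂² = ½(6.21)(0.190)² + ½(0.512)(0.145)² = 0.1175 kg·m².
τ = F r = (44.9)(0.190) = 8.531 N·m.
α = τ/I = 8.531/0.1175 = 72.62 rad/s².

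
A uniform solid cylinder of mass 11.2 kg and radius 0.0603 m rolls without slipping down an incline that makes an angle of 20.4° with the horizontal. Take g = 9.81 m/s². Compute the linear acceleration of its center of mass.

Translation along the incline: Mg sinθ − f = Ma.
Rotation about the center: fR = Iα with I = ½MR². No-slip gives a = αR, so f = (I/R²)a = (1/2)M a.
Substituting: Mg sinθ = (1 + 0.5000)Ma, so a = g sinθ/(1 + 0.5000) = (9.81) sin 20.4° / 1.500 = 2.280 m/s².

a ≈ 2.28 m/s²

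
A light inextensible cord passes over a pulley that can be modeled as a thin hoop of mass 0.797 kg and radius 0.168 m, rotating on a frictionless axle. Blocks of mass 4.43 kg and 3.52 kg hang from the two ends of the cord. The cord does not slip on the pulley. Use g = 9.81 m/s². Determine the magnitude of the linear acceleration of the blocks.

a ≈ 1.02 m/s²

I = MR² = (0.797)(0.168)² = 0.02249 kg·m².
Heavier block: m₁g − T₁ = m₁a. Lighter block: T₂ − m₂g = m₂a.
Pulley: (T₁ − T₂)R = Iα = I(a/R), so T₁ − T₂ = (I/R²)a = 1·M_p a = 0.7970·a.
Adding the three: (m₁ − m₂)g = (m₁ + m₂ + 0.7970)a, so a = (4.43 − 3.52)(9.81)/(4.43 + 3.52 + 0.7970) = 1.021 m/s².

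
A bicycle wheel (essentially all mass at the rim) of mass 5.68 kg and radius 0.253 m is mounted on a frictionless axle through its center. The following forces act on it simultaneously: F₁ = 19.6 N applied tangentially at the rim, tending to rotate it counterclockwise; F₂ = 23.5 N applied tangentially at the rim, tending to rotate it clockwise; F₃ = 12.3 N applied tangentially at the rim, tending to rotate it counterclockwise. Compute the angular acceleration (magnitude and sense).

I = MR² = (5.68)(0.253)² = 0.3636 kg·m².
Taking counterclockwise as positive: τ₁ = +(19.6)(0.253) = +4.959 N·m; τ₂ = −(23.5)(0.253) = −5.946 N·m; τ₃ = +(12.3)(0.253) = +3.112 N·m.
Net torque τ = 2.125 N·m.
α = τ/I = 2.125/0.3636 = 5.845 rad/s².

α ≈ 5.85 rad/s², counterclockwise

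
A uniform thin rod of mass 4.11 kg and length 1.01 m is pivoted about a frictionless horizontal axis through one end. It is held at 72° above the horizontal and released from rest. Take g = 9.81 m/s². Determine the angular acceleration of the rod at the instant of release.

About the pivot, I = (1/3)ML² = (1/3)(4.11)(1.01)² = 1.398 kg·m².
The weight acts at the center, a distance L/2 = 0.5050 m from the pivot; τ = Mg(L/2) cos 72° = 6.292 N·m.
α = τ/I = 6.292/1.398 = 4.502 rad/s².

α ≈ 4.50 rad/s²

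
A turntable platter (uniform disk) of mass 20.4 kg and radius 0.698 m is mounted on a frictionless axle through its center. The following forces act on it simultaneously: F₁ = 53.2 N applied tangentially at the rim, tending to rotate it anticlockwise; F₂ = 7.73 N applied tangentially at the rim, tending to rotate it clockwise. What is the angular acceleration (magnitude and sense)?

I = ½MR² = (1/2)(20.4)(0.698)² = 4.969 kg·m².
Taking anticlockwise as positive: τ₁ = +(53.2)(0.698) = +37.13 N·m; τ₂ = −(7.73)(0.698) = −5.396 N·m.
Net torque τ = 31.74 N·m.
α = τ/I = 31.74/4.969 = 6.387 rad/s².

α ≈ 6.39 rad/s², anticlockwise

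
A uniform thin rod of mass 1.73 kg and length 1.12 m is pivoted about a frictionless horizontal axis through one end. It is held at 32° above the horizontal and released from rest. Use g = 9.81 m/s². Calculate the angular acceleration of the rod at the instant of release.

α ≈ 11.1 rad/s²

About the pivot, I = (1/3)ML² = (1/3)(1.73)(1.12)² = 0.7234 kg·m².
The weight acts at the center, a distance L/2 = 0.5600 m from the pivot; τ = Mg(L/2) cos 32° = 8.060 N·m.
α = τ/I = 8.060/0.7234 = 11.14 rad/s².
(Equivalently α = (3g/(2L)) cos 32° = 11.14 rad/s².)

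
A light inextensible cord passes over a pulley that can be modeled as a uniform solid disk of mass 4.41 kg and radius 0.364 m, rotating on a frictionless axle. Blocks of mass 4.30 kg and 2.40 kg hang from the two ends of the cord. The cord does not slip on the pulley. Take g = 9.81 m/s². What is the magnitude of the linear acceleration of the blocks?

a ≈ 2.09 m/s²

I = ½MR² = (1/2)(4.41)(0.364)² = 0.2922 kg·m².
Heavier block: m₁g − T₁ = m₁a. Lighter block: T₂ − m₂g = m₂a.
Pulley: (T₁ − T₂)R = Iα = I(a/R), so T₁ − T₂ = (I/R²)a = (1/2)M_p a = 2.205·a.
Adding the three: (m₁ − m₂)g = (m₁ + m₂ + 2.205)a, so a = (4.30 − 2.40)(9.81)/(4.30 + 2.40 + 2.205) = 2.093 m/s².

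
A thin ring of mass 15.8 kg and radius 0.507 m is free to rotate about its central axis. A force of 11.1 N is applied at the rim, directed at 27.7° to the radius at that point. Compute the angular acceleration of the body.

α ≈ 0.644 rad/s²

I = MR² = (15.8)(0.507)² = 4.061 kg·m².
Only the tangential component produces torque: τ = F R sinθ = (11.1)(0.507) sin 27.7° = 2.616 N·m.
From τ = Iα: α = 2.616/4.061 = 0.6441 rad/s².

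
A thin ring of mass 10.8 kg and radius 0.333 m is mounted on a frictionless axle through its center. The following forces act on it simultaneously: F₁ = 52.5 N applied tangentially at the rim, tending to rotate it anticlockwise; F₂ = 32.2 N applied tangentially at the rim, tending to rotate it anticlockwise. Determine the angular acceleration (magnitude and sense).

I = MR² = (10.8)(0.333)² = 1.198 kg·m².
Taking anticlockwise as positive: τ₁ = +(52.5)(0.333) = +17.48 N·m; τ₂ = +(32.2)(0.333) = +10.72 N·m.
Net torque τ = 28.21 N·m.
α = τ/I = 28.21/1.198 = 23.55 rad/s².

α ≈ 23.6 rad/s², anticlockwise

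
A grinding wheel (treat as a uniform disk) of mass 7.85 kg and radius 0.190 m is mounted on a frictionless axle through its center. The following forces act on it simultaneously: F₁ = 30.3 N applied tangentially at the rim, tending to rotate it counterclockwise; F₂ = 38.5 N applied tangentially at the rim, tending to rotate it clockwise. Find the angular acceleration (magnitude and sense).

I = ½MR² = (1/2)(7.85)(0.190)² = 0.1417 kg·m².
Taking counterclockwise as positive: τ₁ = +(30.3)(0.190) = +5.757 N·m; τ₂ = −(38.5)(0.190) = −7.315 N·m.
Net torque τ = -1.558 N·m.
α = τ/I = -1.558/0.1417 = -11.00 rad/s².

α ≈ 11.0 rad/s², clockwise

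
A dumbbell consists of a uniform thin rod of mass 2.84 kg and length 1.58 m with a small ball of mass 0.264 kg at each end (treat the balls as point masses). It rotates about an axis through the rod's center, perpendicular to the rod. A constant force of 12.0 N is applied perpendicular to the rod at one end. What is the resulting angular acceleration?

α ≈ 10.3 rad/s²

I_rod = (1/12)ML² = (1/12)(2.84)(1.58)² = 0.5908 kg·m².
I_balls = 2·m·(L/2)² = 2(0.264)(0.7900)² = 0.3295 kg·m².
Total I = 0.9203 kg·m².
τ = F·(L/2) = (12.0)(0.790) = 9.480 N·m.
α = τ/I = 9.480/0.9203 = 10.30 rad/s².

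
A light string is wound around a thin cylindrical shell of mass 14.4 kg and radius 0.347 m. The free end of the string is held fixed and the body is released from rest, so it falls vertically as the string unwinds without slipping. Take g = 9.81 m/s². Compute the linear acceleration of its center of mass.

a ≈ 4.91 m/s²

Translation: Mg − T = Ma. Rotation about the center: TR = Iα with I = MR².
With a = αR: T = (I/R²)a = M a, so Mg = (1 + 1.000)Ma.
a = g/(1 + 1.000) = 9.81/2.000 = 4.905 m/s².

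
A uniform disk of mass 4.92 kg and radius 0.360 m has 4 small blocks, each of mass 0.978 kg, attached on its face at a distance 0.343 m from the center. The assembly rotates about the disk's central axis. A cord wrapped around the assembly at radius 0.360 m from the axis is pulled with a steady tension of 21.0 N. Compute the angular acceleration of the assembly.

α ≈ 9.70 rad/s²

I_disk = ½MR² = ½(4.92)(0.360)² = 0.3188 kg·m².
I_blocks = 4·m·r² = 4(0.978)(0.343)² = 0.4602 kg·m².
Total I = 0.7791 kg·m².
τ = F r = (21.0)(0.360) = 7.560 N·m.
α = τ/I = 7.560/0.7791 = 9.704 rad/s².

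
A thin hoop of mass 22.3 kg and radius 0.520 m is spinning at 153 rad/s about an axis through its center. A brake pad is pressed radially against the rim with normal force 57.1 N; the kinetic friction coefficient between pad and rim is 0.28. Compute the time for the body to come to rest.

I = MR² = (22.3)(0.520)² = 6.030 kg·m².
Friction force f = μN = (0.28)(57.1) = 15.99 N at the rim; torque magnitude τ = fR = 8.314 N·m, opposing ω.
|α| = τ/I = 8.314/6.030 = 1.379 rad/s² (deceleration).
0 = ω₀ − |α|t ⇒ t = ω₀/|α| = 153/1.379 = 111.0 s.

t ≈ 111 s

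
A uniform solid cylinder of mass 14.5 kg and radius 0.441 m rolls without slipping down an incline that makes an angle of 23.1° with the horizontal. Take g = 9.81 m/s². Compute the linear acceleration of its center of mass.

Translation along the incline: Mg sinθ − f = Ma.
Rotation about the center: fR = Iα with I = ½MR². No-slip gives a = αR, so f = (I/R²)a = (1/2)M a.
Substituting: Mg sinθ = (1 + 0.5000)Ma, so a = g sinθ/(1 + 0.5000) = (9.81) sin 23.1° / 1.500 = 2.566 m/s².

a ≈ 2.57 m/s²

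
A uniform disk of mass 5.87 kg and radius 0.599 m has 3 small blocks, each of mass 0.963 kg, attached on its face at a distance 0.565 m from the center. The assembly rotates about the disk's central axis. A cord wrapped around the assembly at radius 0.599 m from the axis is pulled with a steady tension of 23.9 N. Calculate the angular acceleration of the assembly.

α ≈ 7.25 rad/s²

I_disk = ½MR² = ½(5.87)(0.599)² = 1.053 kg·m².
I_blocks = 3·m·r² = 3(0.963)(0.565)² = 0.9222 kg·m².
Total I = 1.975 kg·m².
τ = F r = (23.9)(0.599) = 14.32 N·m.
α = τ/I = 14.32/1.975 = 7.247 rad/s².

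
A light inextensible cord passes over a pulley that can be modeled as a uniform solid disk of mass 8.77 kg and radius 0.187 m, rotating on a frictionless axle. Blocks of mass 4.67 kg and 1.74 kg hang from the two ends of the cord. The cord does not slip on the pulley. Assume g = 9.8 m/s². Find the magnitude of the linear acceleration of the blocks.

a ≈ 2.66 m/s²

I = ½MR² = (1/2)(8.77)(0.187)² = 0.1533 kg·m².
Heavier block: m₁g − T₁ = m₁a. Lighter block: T₂ − m₂g = m₂a.
Pulley: (T₁ − T₂)R = Iα = I(a/R), so T₁ − T₂ = (I/R²)a = (1/2)M_p a = 4.385·a.
Adding the three: (m₁ − m₂)g = (m₁ + m₂ + 4.385)a, so a = (4.67 − 1.74)(9.8)/(4.67 + 1.74 + 4.385) = 2.660 m/s².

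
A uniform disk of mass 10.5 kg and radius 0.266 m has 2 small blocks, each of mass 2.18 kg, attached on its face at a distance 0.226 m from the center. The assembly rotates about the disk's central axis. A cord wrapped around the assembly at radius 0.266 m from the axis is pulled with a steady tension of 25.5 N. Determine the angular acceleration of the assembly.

α ≈ 11.4 rad/s²

I_disk = ½MR² = ½(10.5)(0.266)² = 0.3715 kg·m².
I_blocks = 2·m·r² = 2(2.18)(0.226)² = 0.2227 kg·m².
Total I = 0.5942 kg·m².
τ = F r = (25.5)(0.266) = 6.783 N·m.
α = τ/I = 6.783/0.5942 = 11.42 rad/s².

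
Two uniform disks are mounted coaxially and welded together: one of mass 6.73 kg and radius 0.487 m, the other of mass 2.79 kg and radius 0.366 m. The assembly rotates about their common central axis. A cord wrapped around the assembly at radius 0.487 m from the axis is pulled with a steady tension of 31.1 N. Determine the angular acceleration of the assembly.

α ≈ 15.4 rad/s²

I = ½M₁R₁² + ½M₂R₂² = ½(6.73)(0.487)² + ½(2.79)(0.366)² = 0.9849 kg·m².
τ = F r = (31.1)(0.487) = 15.15 N·m.
α = τ/I = 15.15/0.9849 = 15.38 rad/s².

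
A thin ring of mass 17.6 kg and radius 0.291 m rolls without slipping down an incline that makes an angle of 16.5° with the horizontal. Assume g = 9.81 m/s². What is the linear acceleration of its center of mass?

Translation along the incline: Mg sinθ − f = Ma.
Rotation about the center: fR = Iα with I = MR². No-slip gives a = αR, so f = (I/R²)a = M a.
Substituting: Mg sinθ = (1 + 1.000)Ma, so a = g sinθ/(1 + 1.000) = (9.81) sin 16.5° / 2.000 = 1.393 m/s².

a ≈ 1.39 m/s²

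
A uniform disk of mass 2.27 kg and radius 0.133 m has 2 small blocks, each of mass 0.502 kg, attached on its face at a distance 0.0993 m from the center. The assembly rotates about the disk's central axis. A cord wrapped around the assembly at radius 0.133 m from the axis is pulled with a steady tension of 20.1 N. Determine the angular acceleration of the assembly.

I_disk = ½MR² = ½(2.27)(0.133)² = 0.02008 kg·m².
I_blocks = 2·m·r² = 2(0.502)(0.0993)² = 0.009900 kg·m².
Total I = 0.02998 kg·m².
τ = F r = (20.1)(0.133) = 2.673 N·m.
α = τ/I = 2.673/0.02998 = 89.18 rad/s².

α ≈ 89.2 rad/s²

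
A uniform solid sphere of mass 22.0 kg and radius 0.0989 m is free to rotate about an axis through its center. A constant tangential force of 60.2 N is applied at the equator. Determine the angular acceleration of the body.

α ≈ 69.2 rad/s²

I = (2/5)MR² = (2/5)(22.0)(0.0989)² = 0.08607 kg·m².
τ = F R = (60.2)(0.0989) = 5.954 N·m.
From τ = Iα: α = 5.954/0.08607 = 69.17 rad/s².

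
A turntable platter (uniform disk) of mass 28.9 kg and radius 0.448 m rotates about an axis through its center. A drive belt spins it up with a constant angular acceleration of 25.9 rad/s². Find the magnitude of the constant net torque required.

τ ≈ 75.1 N·m

I = ½MR² = (1/2)(28.9)(0.448)² = 2.900 kg·m².
τ = Iα = (2.900)(25.90) = 75.11 N·m.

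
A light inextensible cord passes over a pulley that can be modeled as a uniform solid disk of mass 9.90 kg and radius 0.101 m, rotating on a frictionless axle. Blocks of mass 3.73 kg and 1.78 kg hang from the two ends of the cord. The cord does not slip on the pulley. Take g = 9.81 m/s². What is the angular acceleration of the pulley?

α ≈ 18.1 rad/s²

I = ½MR² = (1/2)(9.90)(0.101)² = 0.05049 kg·m².
Heavier block: m₁g − T₁ = m₁a. Lighter block: T₂ − m₂g = m₂a.
Pulley: (T₁ − T₂)R = Iα = I(a/R), so T₁ − T₂ = (I/R²)a = (1/2)M_p a = 4.950·a.
Adding the three: (m₁ − m₂)g = (m₁ + m₂ + 4.950)a, so a = (3.73 − 1.78)(9.81)/(3.73 + 1.78 + 4.950) = 1.829 m/s².
α = a/R = 1.829/0.101 = 18.11 rad/s².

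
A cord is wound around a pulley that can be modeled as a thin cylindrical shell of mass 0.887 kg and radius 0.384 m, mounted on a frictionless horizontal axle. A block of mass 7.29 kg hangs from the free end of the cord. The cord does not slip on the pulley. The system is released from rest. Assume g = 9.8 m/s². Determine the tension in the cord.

T ≈ 7.75 N

I = MR² = (0.887)(0.384)² = 0.1308 kg·m².
Block: mg − T = ma. Pulley: TR = Iα. No-slip: a = αR, so T = (I/R²)a = 0.8870·a.
Then mg = (m + 0.8870)a, so a = (7.29)(9.8)/(7.29 + 0.8870) = 8.737 m/s².
T = 0.8870·a = 7.750 N.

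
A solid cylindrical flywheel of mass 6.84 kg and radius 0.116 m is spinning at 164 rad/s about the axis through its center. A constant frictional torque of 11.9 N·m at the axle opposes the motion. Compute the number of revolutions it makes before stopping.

I = ½MR² = (1/2)(6.84)(0.116)² = 0.04602 kg·m².
The net torque has magnitude 11.9 N·m, opposing ω.
|α| = τ/I = 11.90/0.04602 = 258.6 rad/s² (deceleration).
ω² = ω₀² − 2|α|θ with ω = 0 ⇒ θ = ω₀²/(2|α|) = 52.01 rad = 8.277 rev.

≈ 8.28 revolutions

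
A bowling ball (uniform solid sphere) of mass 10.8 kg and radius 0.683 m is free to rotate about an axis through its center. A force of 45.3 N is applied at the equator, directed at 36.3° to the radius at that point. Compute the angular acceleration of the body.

I = (2/5)MR² = (2/5)(10.8)(0.683)² = 2.015 kg·m².
Only the tangential component produces torque: τ = F R sinθ = (45.3)(0.683) sin 36.3° = 18.32 N·m.
From τ = Iα: α = 18.32/2.015 = 9.089 rad/s².

α ≈ 9.09 rad/s²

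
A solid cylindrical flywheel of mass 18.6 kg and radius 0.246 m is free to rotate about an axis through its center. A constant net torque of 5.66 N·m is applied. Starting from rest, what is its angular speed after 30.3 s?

ω ≈ 305 rad/s

I = ½MR² = (1/2)(18.6)(0.246)² = 0.5628 kg·m².
α = τ/I = 5.66/0.5628 = 10.06 rad/s².
ω = ω₀ + αt = 0 + (10.06)(30.3) = 304.7 rad/s.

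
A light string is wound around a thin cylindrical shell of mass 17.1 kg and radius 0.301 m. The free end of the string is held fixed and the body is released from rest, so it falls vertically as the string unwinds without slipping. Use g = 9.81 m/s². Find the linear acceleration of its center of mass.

a ≈ 4.91 m/s²

Translation: Mg − T = Ma. Rotation about the center: TR = Iα with I = MR².
With a = αR: T = (I/R²)a = M a, so Mg = (1 + 1.000)Ma.
a = g/(1 + 1.000) = 9.81/2.000 = 4.905 m/s².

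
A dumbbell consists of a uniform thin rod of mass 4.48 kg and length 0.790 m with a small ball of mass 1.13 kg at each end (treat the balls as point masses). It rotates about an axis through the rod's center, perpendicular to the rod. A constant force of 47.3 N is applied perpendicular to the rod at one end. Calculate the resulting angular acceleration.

I_rod = (1/12)ML² = (1/12)(4.48)(0.790)² = 0.2330 kg·m².
I_balls = 2·m·(L/2)² = 2(1.13)(0.3950)² = 0.3526 kg·m².
Total I = 0.5856 kg·m².
τ = F·(L/2) = (47.3)(0.395) = 18.68 N·m.
α = τ/I = 18.68/0.5856 = 31.90 rad/s².

α ≈ 31.9 rad/s²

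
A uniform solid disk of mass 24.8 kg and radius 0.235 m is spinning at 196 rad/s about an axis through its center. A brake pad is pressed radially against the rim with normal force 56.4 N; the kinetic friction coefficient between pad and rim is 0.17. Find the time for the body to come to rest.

t ≈ 59.6 s

I = ½MR² = (1/2)(24.8)(0.235)² = 0.6848 kg·m².
Friction force f = μN = (0.17)(56.4) = 9.588 N at the rim; torque magnitude τ = fR = 2.253 N·m, opposing ω.
|α| = τ/I = 2.253/0.6848 = 3.290 rad/s² (deceleration).
0 = ω₀ − |α|t ⇒ t = ω₀/|α| = 196/3.290 = 59.57 s.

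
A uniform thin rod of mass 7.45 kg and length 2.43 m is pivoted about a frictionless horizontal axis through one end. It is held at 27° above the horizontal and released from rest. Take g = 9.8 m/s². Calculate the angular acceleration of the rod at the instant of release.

α ≈ 5.39 rad/s²

About the pivot, I = (1/3)ML² = (1/3)(7.45)(2.43)² = 14.66 kg·m².
The weight acts at the center, a distance L/2 = 1.215 m from the pivot; τ = Mg(L/2) cos 27° = 79.04 N·m.
α = τ/I = 79.04/14.66 = 5.390 rad/s².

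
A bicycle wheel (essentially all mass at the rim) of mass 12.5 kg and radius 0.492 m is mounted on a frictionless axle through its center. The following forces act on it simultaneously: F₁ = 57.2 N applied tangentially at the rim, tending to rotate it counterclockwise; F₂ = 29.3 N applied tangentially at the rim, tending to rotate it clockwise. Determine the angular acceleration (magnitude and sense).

I = MR² = (12.5)(0.492)² = 3.026 kg·m².
Taking counterclockwise as positive: τ₁ = +(57.2)(0.492) = +28.14 N·m; τ₂ = −(29.3)(0.492) = −14.42 N·m.
Net torque τ = 13.73 N·m.
α = τ/I = 13.73/3.026 = 4.537 rad/s².

α ≈ 4.54 rad/s², counterclockwise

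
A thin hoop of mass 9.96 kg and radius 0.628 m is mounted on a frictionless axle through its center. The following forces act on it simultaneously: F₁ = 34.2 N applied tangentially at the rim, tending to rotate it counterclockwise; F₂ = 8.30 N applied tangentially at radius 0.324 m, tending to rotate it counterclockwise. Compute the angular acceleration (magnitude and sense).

α ≈ 6.15 rad/s², counterclockwise

I = MR² = (9.96)(0.628)² = 3.928 kg·m².
Taking counterclockwise as positive: τ₁ = +(34.2)(0.628) = +21.48 N·m; τ₂ = +(8.30)(0.324) = +2.689 N·m.
Net torque τ = 24.17 N·m.
α = τ/I = 24.17/3.928 = 6.152 rad/s².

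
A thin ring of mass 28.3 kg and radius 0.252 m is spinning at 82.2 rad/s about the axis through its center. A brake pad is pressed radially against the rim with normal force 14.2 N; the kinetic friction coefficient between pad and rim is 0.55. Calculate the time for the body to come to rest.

I = MR² = (28.3)(0.252)² = 1.797 kg·m².
Friction force f = μN = (0.55)(14.2) = 7.810 N at the rim; torque magnitude τ = fR = 1.968 N·m, opposing ω.
|α| = τ/I = 1.968/1.797 = 1.095 rad/s² (deceleration).
0 = ω₀ − |α|t ⇒ t = ω₀/|α| = 82.2/1.095 = 75.06 s.

t ≈ 75.1 s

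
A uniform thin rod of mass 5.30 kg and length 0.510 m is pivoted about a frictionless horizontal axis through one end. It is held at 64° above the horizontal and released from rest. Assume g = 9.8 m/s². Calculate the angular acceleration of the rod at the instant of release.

About the pivot, I = (1/3)ML² = (1/3)(5.30)(0.510)² = 0.4595 kg·m².
The weight acts at the center, a distance L/2 = 0.2550 m from the pivot; τ = Mg(L/2) cos 64° = 5.806 N·m.
α = τ/I = 5.806/0.4595 = 12.64 rad/s².

α ≈ 12.6 rad/s²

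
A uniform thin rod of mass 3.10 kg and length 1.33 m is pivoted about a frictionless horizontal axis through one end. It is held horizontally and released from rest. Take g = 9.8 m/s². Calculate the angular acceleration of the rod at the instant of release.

About the pivot, I = (1/3)ML² = (1/3)(3.10)(1.33)² = 1.828 kg·m².
The weight acts at the center, a distance L/2 = 0.6650 m from the pivot; τ = Mg(L/2) = 20.20 N·m.
α = τ/I = 20.20/1.828 = 11.05 rad/s².

α ≈ 11.1 rad/s²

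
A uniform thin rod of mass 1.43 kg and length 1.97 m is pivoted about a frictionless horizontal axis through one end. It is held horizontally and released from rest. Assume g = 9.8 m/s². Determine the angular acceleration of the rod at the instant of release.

About the pivot, I = (1/3)ML² = (1/3)(1.43)(1.97)² = 1.850 kg·m².
The weight acts at the center, a distance L/2 = 0.9850 m from the pivot; τ = Mg(L/2) = 13.80 N·m.
α = τ/I = 13.80/1.850 = 7.462 rad/s².

α ≈ 7.46 rad/s²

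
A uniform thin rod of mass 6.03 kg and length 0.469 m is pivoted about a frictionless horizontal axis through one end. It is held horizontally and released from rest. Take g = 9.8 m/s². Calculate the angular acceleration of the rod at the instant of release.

α ≈ 31.3 rad/s²

About the pivot, I = (1/3)ML² = (1/3)(6.03)(0.469)² = 0.4421 kg·m².
The weight acts at the center, a distance L/2 = 0.2345 m from the pivot; τ = Mg(L/2) = 13.86 N·m.
α = τ/I = 13.86/0.4421 = 31.34 rad/s².
(Equivalently α = (3g/(2L)) = 31.34 rad/s².)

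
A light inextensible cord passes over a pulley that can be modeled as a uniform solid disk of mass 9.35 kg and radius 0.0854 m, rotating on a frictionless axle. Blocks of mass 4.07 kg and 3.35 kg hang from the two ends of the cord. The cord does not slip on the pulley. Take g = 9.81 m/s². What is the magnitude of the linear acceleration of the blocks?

I = ½MR² = (1/2)(9.35)(0.0854)² = 0.03410 kg·m².
Heavier block: m₁g − T₁ = m₁a. Lighter block: T₂ − m₂g = m₂a.
Pulley: (T₁ − T₂)R = Iα = I(a/R), so T₁ − T₂ = (I/R²)a = (1/2)M_p a = 4.675·a.
Adding the three: (m₁ − m₂)g = (m₁ + m₂ + 4.675)a, so a = (4.07 − 3.35)(9.81)/(4.07 + 3.35 + 4.675) = 0.5840 m/s².

a ≈ 0.584 m/s²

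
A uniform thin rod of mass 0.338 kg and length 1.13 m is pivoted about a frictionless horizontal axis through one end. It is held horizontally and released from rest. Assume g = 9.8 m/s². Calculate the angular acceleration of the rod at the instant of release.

α ≈ 13.0 rad/s²

About the pivot, I = (1/3)ML² = (1/3)(0.338)(1.13)² = 0.1439 kg·m².
The weight acts at the center, a distance L/2 = 0.5650 m from the pivot; τ = Mg(L/2) = 1.872 N·m.
α = τ/I = 1.872/0.1439 = 13.01 rad/s².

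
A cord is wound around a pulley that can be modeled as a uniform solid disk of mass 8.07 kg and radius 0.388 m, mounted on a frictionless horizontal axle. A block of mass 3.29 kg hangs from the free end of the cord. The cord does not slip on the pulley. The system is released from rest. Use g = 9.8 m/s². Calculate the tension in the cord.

T ≈ 17.8 N

I = ½MR² = (1/2)(8.07)(0.388)² = 0.6074 kg·m².
Block: mg − T = ma. Pulley: TR = Iα. No-slip: a = αR, so T = (I/R²)a = 4.035·a.
Then mg = (m + 4.035)a, so a = (3.29)(9.8)/(3.29 + 4.035) = 4.402 m/s².
T = 4.035·a = 17.76 N.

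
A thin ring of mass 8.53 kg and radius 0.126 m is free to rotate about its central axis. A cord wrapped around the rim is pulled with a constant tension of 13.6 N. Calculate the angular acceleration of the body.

α ≈ 12.7 rad/s²

I = MR² = (8.53)(0.126)² = 0.1354 kg·m².
τ = F R = (13.6)(0.126) = 1.714 N·m.
Newton's second law for rotation, τ = Iα, gives α = τ/I = 1.714/0.1354 = 12.65 rad/s².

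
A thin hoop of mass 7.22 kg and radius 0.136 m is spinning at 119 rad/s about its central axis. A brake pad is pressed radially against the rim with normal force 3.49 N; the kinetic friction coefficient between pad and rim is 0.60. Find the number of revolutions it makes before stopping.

I = MR² = (7.22)(0.136)² = 0.1335 kg·m².
Friction force f = μN = (0.60)(3.49) = 2.094 N at the rim; torque magnitude τ = fR = 0.2848 N·m, opposing ω.
|α| = τ/I = 0.2848/0.1335 = 2.133 rad/s² (deceleration).
ω² = ω₀² − 2|α|θ with ω = 0 ⇒ θ = ω₀²/(2|α|) = 3320 rad = 528.4 rev.

≈ 528 revolutions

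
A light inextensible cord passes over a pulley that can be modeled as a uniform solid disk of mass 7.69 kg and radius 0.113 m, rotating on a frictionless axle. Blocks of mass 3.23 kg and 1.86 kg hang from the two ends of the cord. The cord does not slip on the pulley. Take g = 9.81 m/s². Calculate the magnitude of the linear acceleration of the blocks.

a ≈ 1.50 m/s²

I = ½MR² = (1/2)(7.69)(0.113)² = 0.04910 kg·m².
Heavier block: m₁g − T₁ = m₁a. Lighter block: T₂ − m₂g = m₂a.
Pulley: (T₁ − T₂)R = Iα = I(a/R), so T₁ − T₂ = (I/R²)a = (1/2)M_p a = 3.845·a.
Adding the three: (m₁ − m₂)g = (m₁ + m₂ + 3.845)a, so a = (3.23 − 1.86)(9.81)/(3.23 + 1.86 + 3.845) = 1.504 m/s².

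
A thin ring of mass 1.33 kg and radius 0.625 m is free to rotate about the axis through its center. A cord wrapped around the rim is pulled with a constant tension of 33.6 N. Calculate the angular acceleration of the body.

α ≈ 40.4 rad/s²

I = MR² = (1.33)(0.625)² = 0.5195 kg·m².
τ = F R = (33.6)(0.625) = 21.00 N·m.
Newton's second law for rotation, τ = Iα, gives α = τ/I = 21.00/0.5195 = 40.42 rad/s².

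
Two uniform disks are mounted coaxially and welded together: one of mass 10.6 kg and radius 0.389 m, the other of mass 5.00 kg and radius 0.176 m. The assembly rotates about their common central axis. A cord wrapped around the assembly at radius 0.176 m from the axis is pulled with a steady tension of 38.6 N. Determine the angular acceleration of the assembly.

α ≈ 7.72 rad/s²

I = ½M₁R₁² + ½M₂R₂² = ½(10.6)(0.389)² + ½(5.00)(0.176)² = 0.8794 kg·m².
τ = F r = (38.6)(0.176) = 6.794 N·m.
α = τ/I = 6.794/0.8794 = 7.725 rad/s².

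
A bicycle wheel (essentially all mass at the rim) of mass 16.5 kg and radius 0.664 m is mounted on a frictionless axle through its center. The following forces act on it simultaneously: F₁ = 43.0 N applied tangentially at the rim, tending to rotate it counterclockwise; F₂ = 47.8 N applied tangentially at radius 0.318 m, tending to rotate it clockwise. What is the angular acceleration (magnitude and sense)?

I = MR² = (16.5)(0.664)² = 7.275 kg·m².
Taking counterclockwise as positive: τ₁ = +(43.0)(0.664) = +28.55 N·m; τ₂ = −(47.8)(0.318) = −15.20 N·m.
Net torque τ = 13.35 N·m.
α = τ/I = 13.35/7.275 = 1.835 rad/s².

α ≈ 1.84 rad/s², counterclockwise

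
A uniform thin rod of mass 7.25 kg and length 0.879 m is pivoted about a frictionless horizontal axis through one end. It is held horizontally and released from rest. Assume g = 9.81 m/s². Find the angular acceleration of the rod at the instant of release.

About the pivot, I = (1/3)ML² = (1/3)(7.25)(0.879)² = 1.867 kg·m².
The weight acts at the center, a distance L/2 = 0.4395 m from the pivot; τ = Mg(L/2) = 31.26 N·m.
α = τ/I = 31.26/1.867 = 16.74 rad/s².

α ≈ 16.7 rad/s²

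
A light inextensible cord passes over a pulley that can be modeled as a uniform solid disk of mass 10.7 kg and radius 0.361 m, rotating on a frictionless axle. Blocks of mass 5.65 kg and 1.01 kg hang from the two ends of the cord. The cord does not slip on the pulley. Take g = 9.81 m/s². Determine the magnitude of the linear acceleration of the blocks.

I = ½MR² = (1/2)(10.7)(0.361)² = 0.6972 kg·m².
Heavier block: m₁g − T₁ = m₁a. Lighter block: T₂ − m₂g = m₂a.
Pulley: (T₁ − T₂)R = Iα = I(a/R), so T₁ − T₂ = (I/R²)a = (1/2)M_p a = 5.350·a.
Adding the three: (m₁ − m₂)g = (m₁ + m₂ + 5.350)a, so a = (5.65 − 1.01)(9.81)/(5.65 + 1.01 + 5.350) = 3.790 m/s².

a ≈ 3.79 m/s²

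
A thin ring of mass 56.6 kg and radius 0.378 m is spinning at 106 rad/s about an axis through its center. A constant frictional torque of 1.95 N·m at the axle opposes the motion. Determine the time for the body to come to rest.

t ≈ 440 s

I = MR² = (56.6)(0.378)² = 8.087 kg·m².
The net torque has magnitude 1.95 N·m, opposing ω.
|α| = τ/I = 1.950/8.087 = 0.2411 rad/s² (deceleration).
0 = ω₀ − |α|t ⇒ t = ω₀/|α| = 106/0.2411 = 439.6 s.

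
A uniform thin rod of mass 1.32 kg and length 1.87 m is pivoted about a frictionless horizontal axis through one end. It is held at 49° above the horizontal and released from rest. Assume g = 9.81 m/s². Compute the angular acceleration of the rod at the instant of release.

α ≈ 5.16 rad/s²

About the pivot, I = (1/3)ML² = (1/3)(1.32)(1.87)² = 1.539 kg·m².
The weight acts at the center, a distance L/2 = 0.9350 m from the pivot; τ = Mg(L/2) cos 49° = 7.943 N·m.
α = τ/I = 7.943/1.539 = 5.163 rad/s².
(Equivalently α = (3g/(2L)) cos 49° = 5.163 rad/s².)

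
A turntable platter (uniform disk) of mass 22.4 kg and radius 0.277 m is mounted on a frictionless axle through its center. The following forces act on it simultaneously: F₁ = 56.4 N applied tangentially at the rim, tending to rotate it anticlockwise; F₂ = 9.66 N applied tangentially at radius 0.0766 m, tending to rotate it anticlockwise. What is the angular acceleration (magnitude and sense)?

I = ½MR² = (1/2)(22.4)(0.277)² = 0.8594 kg·m².
Taking anticlockwise as positive: τ₁ = +(56.4)(0.277) = +15.62 N·m; τ₂ = +(9.66)(0.0766) = +0.7400 N·m.
Net torque τ = 16.36 N·m.
α = τ/I = 16.36/0.8594 = 19.04 rad/s².

α ≈ 19.0 rad/s², anticlockwise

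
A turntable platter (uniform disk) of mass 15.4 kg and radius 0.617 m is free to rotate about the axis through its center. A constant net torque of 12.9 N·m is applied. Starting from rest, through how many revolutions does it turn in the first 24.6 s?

≈ 212 revolutions

I = ½MR² = (1/2)(15.4)(0.617)² = 2.931 kg·m².
α = τ/I = 12.9/2.931 = 4.401 rad/s².
θ = ½αt² = ½(4.401)(24.6)² = 1332 rad.
Revolutions = θ/(2π) = 211.9.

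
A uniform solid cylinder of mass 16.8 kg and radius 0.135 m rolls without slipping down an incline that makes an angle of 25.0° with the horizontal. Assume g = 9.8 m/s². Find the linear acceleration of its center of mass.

a ≈ 2.76 m/s²

Translation along the incline: Mg sinθ − f = Ma.
Rotation about the center: fR = Iα with I = ½MR². No-slip gives a = αR, so f = (I/R²)a = (1/2)M a.
Substituting: Mg sinθ = (1 + 0.5000)Ma, so a = g sinθ/(1 + 0.5000) = (9.8) sin 25.0° / 1.500 = 2.761 m/s².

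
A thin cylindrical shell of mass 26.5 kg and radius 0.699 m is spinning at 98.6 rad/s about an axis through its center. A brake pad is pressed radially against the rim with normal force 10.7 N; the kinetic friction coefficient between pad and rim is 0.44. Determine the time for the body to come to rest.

I = MR² = (26.5)(0.699)² = 12.95 kg·m².
Friction force f = μN = (0.44)(10.7) = 4.708 N at the rim; torque magnitude τ = fR = 3.291 N·m, opposing ω.
|α| = τ/I = 3.291/12.95 = 0.2542 rad/s² (deceleration).
0 = ω₀ − |α|t ⇒ t = ω₀/|α| = 98.6/0.2542 = 387.9 s.

t ≈ 388 s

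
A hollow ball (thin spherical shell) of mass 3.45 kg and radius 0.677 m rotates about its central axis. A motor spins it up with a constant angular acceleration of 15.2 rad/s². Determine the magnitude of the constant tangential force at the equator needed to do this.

F ≈ 23.7 N

I = (2/3)MR² = (2/3)(3.45)(0.677)² = 1.054 kg·m².
The required torque is τ = Iα = (1.054)(15.20) = 16.02 N·m.
A tangential force at the equator gives τ = FR, so F = τ/R = 16.02/0.677 = 23.67 N.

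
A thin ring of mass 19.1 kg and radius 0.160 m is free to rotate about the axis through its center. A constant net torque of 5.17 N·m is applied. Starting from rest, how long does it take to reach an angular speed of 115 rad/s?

t ≈ 10.9 s

I = MR² = (19.1)(0.160)² = 0.4890 kg·m².
α = τ/I = 5.17/0.4890 = 10.57 rad/s².
ω = αt ⇒ t = ω/α = 115/10.57 = 10.88 s.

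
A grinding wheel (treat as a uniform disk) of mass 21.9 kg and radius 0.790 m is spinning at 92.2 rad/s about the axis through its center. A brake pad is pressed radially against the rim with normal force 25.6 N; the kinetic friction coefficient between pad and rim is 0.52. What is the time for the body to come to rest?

I = ½MR² = (1/2)(21.9)(0.790)² = 6.834 kg·m².
Friction force f = μN = (0.52)(25.6) = 13.31 N at the rim; torque magnitude τ = fR = 10.52 N·m, opposing ω.
|α| = τ/I = 10.52/6.834 = 1.539 rad/s² (deceleration).
0 = ω₀ − |α|t ⇒ t = ω₀/|α| = 92.2/1.539 = 59.91 s.

t ≈ 59.9 s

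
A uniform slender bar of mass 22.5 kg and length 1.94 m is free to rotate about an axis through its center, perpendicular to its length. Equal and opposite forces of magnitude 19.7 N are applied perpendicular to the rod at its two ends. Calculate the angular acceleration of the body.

I = (1/12)ML² = (1/12)(22.5)(1.94)² = 7.057 kg·m².
The couple gives τ = F·(L/2) + F·(L/2) = F L = (19.7)(1.94) = 38.22 N·m.
Newton's second law for rotation, τ = Iα, gives α = τ/I = 38.22/7.057 = 5.416 rad/s².

α ≈ 5.42 rad/s²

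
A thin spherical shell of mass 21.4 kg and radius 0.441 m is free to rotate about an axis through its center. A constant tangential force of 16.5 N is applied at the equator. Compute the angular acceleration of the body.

I = (2/3)MR² = (2/3)(21.4)(0.441)² = 2.775 kg·m².
τ = F R = (16.5)(0.441) = 7.277 N·m.
Newton's second law for rotation, τ = Iα, gives α = τ/I = 7.277/2.775 = 2.623 rad/s².

α ≈ 2.62 rad/s²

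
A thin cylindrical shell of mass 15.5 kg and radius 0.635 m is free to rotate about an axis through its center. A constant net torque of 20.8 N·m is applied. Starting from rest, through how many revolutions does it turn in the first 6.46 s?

≈ 11.1 revolutions

I = MR² = (15.5)(0.635)² = 6.250 kg·m².
α = τ/I = 20.8/6.250 = 3.328 rad/s².
θ = ½αt² = ½(3.328)(6.46)² = 69.44 rad.
Revolutions = θ/(2π) = 11.05.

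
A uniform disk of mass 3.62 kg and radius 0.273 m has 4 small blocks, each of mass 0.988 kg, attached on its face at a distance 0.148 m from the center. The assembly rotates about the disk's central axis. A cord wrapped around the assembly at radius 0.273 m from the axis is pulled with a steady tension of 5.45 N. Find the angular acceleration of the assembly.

α ≈ 6.72 rad/s²

I_disk = ½MR² = ½(3.62)(0.273)² = 0.1349 kg·m².
I_blocks = 4·m·r² = 4(0.988)(0.148)² = 0.08656 kg·m².
Total I = 0.2215 kg·m².
τ = F r = (5.45)(0.273) = 1.488 N·m.
α = τ/I = 1.488/0.2215 = 6.718 rad/s².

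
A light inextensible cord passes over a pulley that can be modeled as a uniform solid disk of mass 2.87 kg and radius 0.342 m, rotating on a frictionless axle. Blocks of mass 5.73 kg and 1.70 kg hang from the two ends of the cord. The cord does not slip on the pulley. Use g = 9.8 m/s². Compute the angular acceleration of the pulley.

α ≈ 13.0 rad/s²

I = ½MR² = (1/2)(2.87)(0.342)² = 0.1678 kg·m².
Heavier block: m₁g − T₁ = m₁a. Lighter block: T₂ − m₂g = m₂a.
Pulley: (T₁ − T₂)R = Iα = I(a/R), so T₁ − T₂ = (I/R²)a = (1/2)M_p a = 1.435·a.
Adding the three: (m₁ − m₂)g = (m₁ + m₂ + 1.435)a, so a = (5.73 − 1.70)(9.8)/(5.73 + 1.70 + 1.435) = 4.455 m/s².
α = a/R = 4.455/0.342 = 13.03 rad/s².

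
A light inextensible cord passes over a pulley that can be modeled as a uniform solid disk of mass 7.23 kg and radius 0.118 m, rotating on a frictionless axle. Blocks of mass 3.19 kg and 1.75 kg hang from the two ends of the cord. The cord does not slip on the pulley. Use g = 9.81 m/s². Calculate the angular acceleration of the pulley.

I = ½MR² = (1/2)(7.23)(0.118)² = 0.05034 kg·m².
Heavier block: m₁g − T₁ = m₁a. Lighter block: T₂ − m₂g = m₂a.
Pulley: (T₁ − T₂)R = Iα = I(a/R), so T₁ − T₂ = (I/R²)a = (1/2)M_p a = 3.615·a.
Adding the three: (m₁ − m₂)g = (m₁ + m₂ + 3.615)a, so a = (3.19 − 1.75)(9.81)/(3.19 + 1.75 + 3.615) = 1.651 m/s².
α = a/R = 1.651/0.118 = 13.99 rad/s².

α ≈ 14.0 rad/s²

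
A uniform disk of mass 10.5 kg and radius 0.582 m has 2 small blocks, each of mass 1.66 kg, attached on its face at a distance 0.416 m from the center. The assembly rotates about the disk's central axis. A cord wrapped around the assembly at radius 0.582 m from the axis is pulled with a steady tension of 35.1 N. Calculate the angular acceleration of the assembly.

I_disk = ½MR² = ½(10.5)(0.582)² = 1.778 kg·m².
I_blocks = 2·m·r² = 2(1.66)(0.416)² = 0.5745 kg·m².
Total I = 2.353 kg·m².
τ = F r = (35.1)(0.582) = 20.43 N·m.
α = τ/I = 20.43/2.353 = 8.682 rad/s².

α ≈ 8.68 rad/s²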